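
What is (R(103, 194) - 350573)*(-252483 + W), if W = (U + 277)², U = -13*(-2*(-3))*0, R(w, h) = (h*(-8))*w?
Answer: 89709938466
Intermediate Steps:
R(w, h) = -8*h*w (R(w, h) = (-8*h)*w = -8*h*w)
U = 0 (U = -78*0 = -13*0 = 0)
W = 76729 (W = (0 + 277)² = 277² = 76729)
(R(103, 194) - 350573)*(-252483 + W) = (-8*194*103 - 350573)*(-252483 + 76729) = (-159856 - 350573)*(-175754) = -510429*(-175754) = 89709938466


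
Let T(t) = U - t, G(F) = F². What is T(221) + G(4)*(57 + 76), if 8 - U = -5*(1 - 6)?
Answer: 1890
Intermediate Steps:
U = -17 (U = 8 - (-5)*(1 - 6) = 8 - (-5)*(-5) = 8 - 1*25 = 8 - 25 = -17)
T(t) = -17 - t
T(221) + G(4)*(57 + 76) = (-17 - 1*221) + 4²*(57 + 76) = (-17 - 221) + 16*133 = -238 + 2128 = 1890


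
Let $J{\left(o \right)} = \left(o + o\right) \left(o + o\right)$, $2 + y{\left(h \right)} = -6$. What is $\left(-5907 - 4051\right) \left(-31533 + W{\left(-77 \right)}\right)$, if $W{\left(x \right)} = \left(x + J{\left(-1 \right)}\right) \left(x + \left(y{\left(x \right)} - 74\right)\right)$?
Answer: $198423108$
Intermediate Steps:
$y{\left(h \right)} = -8$ ($y{\left(h \right)} = -2 - 6 = -8$)
$J{\left(o \right)} = 4 o^{2}$ ($J{\left(o \right)} = 2 o 2 o = 4 o^{2}$)
$W{\left(x \right)} = \left(-82 + x\right) \left(4 + x\right)$ ($W{\left(x \right)} = \left(x + 4 \left(-1\right)^{2}\right) \left(x - 82\right) = \left(x + 4 \cdot 1\right) \left(x - 82\right) = \left(x + 4\right) \left(-82 + x\right) = \left(4 + x\right) \left(-82 + x\right) = \left(-82 + x\right) \left(4 + x\right)$)
$\left(-5907 - 4051\right) \left(-31533 + W{\left(-77 \right)}\right) = \left(-5907 - 4051\right) \left(-31533 - \left(-5678 - 5929\right)\right) = - 9958 \left(-31533 + \left(-328 + 5929 + 6006\right)\right) = - 9958 \left(-31533 + 11607\right) = \left(-9958\right) \left(-19926\right) = 198423108$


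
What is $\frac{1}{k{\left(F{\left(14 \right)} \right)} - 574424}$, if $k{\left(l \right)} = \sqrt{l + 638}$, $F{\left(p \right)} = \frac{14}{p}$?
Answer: $- \frac{574424}{329962931137} - \frac{3 \sqrt{71}}{329962931137} \approx -1.741 \cdot 10^{-6}$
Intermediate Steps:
$k{\left(l \right)} = \sqrt{638 + l}$
$\frac{1}{k{\left(F{\left(14 \right)} \right)} - 574424} = \frac{1}{\sqrt{638 + \frac{14}{14}} - 574424} = \frac{1}{\sqrt{638 + 14 \cdot \frac{1}{14}} - 574424} = \frac{1}{\sqrt{638 + 1} - 574424} = \frac{1}{\sqrt{639} - 574424} = \frac{1}{3 \sqrt{71} - 574424} = \frac{1}{-574424 + 3 \sqrt{71}}$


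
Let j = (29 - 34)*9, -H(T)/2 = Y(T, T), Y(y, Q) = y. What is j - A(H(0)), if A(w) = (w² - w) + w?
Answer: -45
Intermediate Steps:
H(T) = -2*T
A(w) = w²
j = -45 (j = -5*9 = -45)
j - A(H(0)) = -45 - (-2*0)² = -45 - 1*0² = -45 - 1*0 = -45 + 0 = -45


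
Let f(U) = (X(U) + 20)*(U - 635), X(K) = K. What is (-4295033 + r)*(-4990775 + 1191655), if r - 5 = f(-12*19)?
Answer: 15635369538880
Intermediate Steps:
f(U) = (-635 + U)*(20 + U) (f(U) = (U + 20)*(U - 635) = (20 + U)*(-635 + U) = (-635 + U)*(20 + U))
r = 179509 (r = 5 + (-12700 + (-12*19)² - (-7380)*19) = 5 + (-12700 + (-228)² - 615*(-228)) = 5 + (-12700 + 51984 + 140220) = 5 + 179504 = 179509)
(-4295033 + r)*(-4990775 + 1191655) = (-4295033 + 179509)*(-4990775 + 1191655) = -4115524*(-3799120) = 15635369538880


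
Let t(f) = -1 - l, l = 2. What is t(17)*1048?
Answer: -3144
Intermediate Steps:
t(f) = -3 (t(f) = -1 - 1*2 = -1 - 2 = -3)
t(17)*1048 = -3*1048 = -3144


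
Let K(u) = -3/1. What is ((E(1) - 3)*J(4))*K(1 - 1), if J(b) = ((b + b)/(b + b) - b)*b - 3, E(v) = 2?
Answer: -45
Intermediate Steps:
K(u) = -3 (K(u) = -3*1 = -3)
J(b) = -3 + b*(1 - b) (J(b) = ((2*b)/((2*b)) - b)*b - 3 = ((2*b)*(1/(2*b)) - b)*b - 3 = (1 - b)*b - 3 = b*(1 - b) - 3 = -3 + b*(1 - b))
((E(1) - 3)*J(4))*K(1 - 1) = ((2 - 3)*(-3 + 4 - 1*4²))*(-3) = -(-3 + 4 - 1*16)*(-3) = -(-3 + 4 - 16)*(-3) = -1*(-15)*(-3) = 15*(-3) = -45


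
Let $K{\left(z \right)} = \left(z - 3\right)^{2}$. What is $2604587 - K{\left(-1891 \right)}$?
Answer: $-982649$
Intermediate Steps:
$K{\left(z \right)} = \left(-3 + z\right)^{2}$
$2604587 - K{\left(-1891 \right)} = 2604587 - \left(-3 - 1891\right)^{2} = 2604587 - \left(-1894\right)^{2} = 2604587 - 3587236 = -982649$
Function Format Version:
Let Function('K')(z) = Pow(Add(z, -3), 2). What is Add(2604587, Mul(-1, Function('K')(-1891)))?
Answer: -982649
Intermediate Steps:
Function('K')(z) = Pow(Add(-3, z), 2)
Add(2604587, Mul(-1, Function('K')(-1891))) = Add(2604587, Mul(-1, Pow(Add(-3, -1891), 2))) = Add(2604587, Mul(-1, Pow(-1894, 2))) = Add(2604587, Mul(-1, 3587236)) = Add(2604587, -3587236) = -982649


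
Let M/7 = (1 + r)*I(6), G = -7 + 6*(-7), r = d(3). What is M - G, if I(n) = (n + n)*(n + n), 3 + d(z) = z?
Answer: 1057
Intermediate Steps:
d(z) = -3 + z
r = 0 (r = -3 + 3 = 0)
G = -49 (G = -7 - 42 = -49)
I(n) = 4*n**2 (I(n) = (2*n)*(2*n) = 4*n**2)
M = 1008 (M = 7*((1 + 0)*(4*6**2)) = 7*(1*(4*36)) = 7*(1*144) = 7*144 = 1008)
M - G = 1008 - 1*(-49) = 1008 + 49 = 1057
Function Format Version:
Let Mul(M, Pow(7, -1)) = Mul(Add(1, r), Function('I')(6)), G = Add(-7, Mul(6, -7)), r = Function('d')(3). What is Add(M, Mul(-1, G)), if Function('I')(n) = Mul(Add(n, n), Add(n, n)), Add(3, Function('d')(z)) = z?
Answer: 1057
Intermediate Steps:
Function('d')(z) = Add(-3, z)
r = 0 (r = Add(-3, 3) = 0)
G = -49 (G = Add(-7, -42) = -49)
Function('I')(n) = Mul(4, Pow(n, 2)) (Function('I')(n) = Mul(Mul(2, n), Mul(2, n)) = Mul(4, Pow(n, 2)))
M = 1008 (M = Mul(7, Mul(Add(1, 0), Mul(4, Pow(6, 2)))) = Mul(7, Mul(1, Mul(4, 36))) = Mul(7, Mul(1, 144)) = Mul(7, 144) = 1008)
Add(M, Mul(-1, G)) = Add(1008, Mul(-1, -49)) = Add(1008, 49) = 1057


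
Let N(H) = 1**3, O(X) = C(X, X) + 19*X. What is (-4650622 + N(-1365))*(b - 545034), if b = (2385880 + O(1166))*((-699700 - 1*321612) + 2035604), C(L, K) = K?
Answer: -11364405092663288286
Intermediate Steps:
O(X) = 20*X (O(X) = X + 19*X = 20*X)
b = 2443632286400 (b = (2385880 + 20*1166)*((-699700 - 1*321612) + 2035604) = (2385880 + 23320)*((-699700 - 321612) + 2035604) = 2409200*(-1021312 + 2035604) = 2409200*1014292 = 2443632286400)
N(H) = 1
(-4650622 + N(-1365))*(b - 545034) = (-4650622 + 1)*(2443632286400 - 545034) = -4650621*2443631741366 = -11364405092663288286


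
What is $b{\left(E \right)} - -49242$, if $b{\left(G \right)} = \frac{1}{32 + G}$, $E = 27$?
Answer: $\frac{2905279}{59} \approx 49242.0$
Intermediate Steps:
$b{\left(E \right)} - -49242 = \frac{1}{32 + 27} - -49242 = \frac{1}{59} + 49242 = \frac{2905279}{59}$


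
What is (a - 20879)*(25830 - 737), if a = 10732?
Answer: -254618671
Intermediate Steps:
(a - 20879)*(25830 - 737) = (10732 - 20879)*(25830 - 737) = -10147*25093 = -254618671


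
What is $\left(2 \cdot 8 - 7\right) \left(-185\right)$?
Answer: $-1665$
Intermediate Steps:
$\left(2 \cdot 8 - 7\right) \left(-185\right) = \left(16 - 7\right) \left(-185\right) = 9 \left(-185\right) = -1665$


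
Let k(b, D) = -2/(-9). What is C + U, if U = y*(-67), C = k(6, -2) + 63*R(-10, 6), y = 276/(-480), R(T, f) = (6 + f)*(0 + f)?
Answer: 1646909/360 ≈ 4574.8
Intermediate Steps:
R(T, f) = f*(6 + f) (R(T, f) = (6 + f)*f = f*(6 + f))
k(b, D) = 2/9 (k(b, D) = -2*(-⅑) = 2/9)
y = -23/40 (y = 276*(-1/480) = -23/40 ≈ -0.57500)
C = 40826/9 (C = 2/9 + 63*(6*(6 + 6)) = 2/9 + 63*(6*12) = 2/9 + 63*72 = 2/9 + 4536 = 40826/9 ≈ 4536.2)
U = 1541/40 (U = -23/40*(-67) = 1541/40 ≈ 38.525)
C + U = 40826/9 + 1541/40 = 1646909/360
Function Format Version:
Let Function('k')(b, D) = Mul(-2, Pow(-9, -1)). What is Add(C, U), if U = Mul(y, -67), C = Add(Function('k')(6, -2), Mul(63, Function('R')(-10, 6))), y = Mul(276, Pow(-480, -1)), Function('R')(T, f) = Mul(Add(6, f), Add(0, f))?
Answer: Rational(1646909, 360) ≈ 4574.8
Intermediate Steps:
Function('R')(T, f) = Mul(f, Add(6, f)) (Function('R')(T, f) = Mul(Add(6, f), f) = Mul(f, Add(6, f)))
Function('k')(b, D) = Rational(2, 9) (Function('k')(b, D) = Mul(-2, Rational(-1, 9)) = Rational(2, 9))
y = Rational(-23, 40) (y = Mul(276, Rational(-1, 480)) = Rational(-23, 40) ≈ -0.57500)
C = Rational(40826, 9) (C = Add(Rational(2, 9), Mul(63, Mul(6, Add(6, 6)))) = Add(Rational(2, 9), Mul(63, Mul(6, 12))) = Add(Rational(2, 9), Mul(63, 72)) = Add(Rational(2, 9), 4536) = Rational(40826, 9) ≈ 4536.2)
U = Rational(1541, 40) (U = Mul(Rational(-23, 40), -67) = Rational(1541, 40) ≈ 38.525)
Add(C, U) = Add(Rational(40826, 9), Rational(1541, 40)) = Rational(1646909, 360)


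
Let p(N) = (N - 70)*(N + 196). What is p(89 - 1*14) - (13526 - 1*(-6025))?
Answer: -18196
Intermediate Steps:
p(N) = (-70 + N)*(196 + N)
p(89 - 1*14) - (13526 - 1*(-6025)) = (-13720 + (89 - 1*14)² + 126*(89 - 1*14)) - (13526 - 1*(-6025)) = (-13720 + (89 - 14)² + 126*(89 - 14)) - (13526 + 6025) = (-13720 + 75² + 126*75) - 1*19551 = (-13720 + 5625 + 9450) - 19551 = 1355 - 19551 = -18196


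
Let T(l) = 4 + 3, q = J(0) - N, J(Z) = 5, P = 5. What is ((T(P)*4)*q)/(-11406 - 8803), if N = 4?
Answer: -4/2887 ≈ -0.0013855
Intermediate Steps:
q = 1 (q = 5 - 1*4 = 5 - 4 = 1)
T(l) = 7
((T(P)*4)*q)/(-11406 - 8803) = ((7*4)*1)/(-11406 - 8803) = (28*1)/(-20209) = -1/20209*28 = -4/2887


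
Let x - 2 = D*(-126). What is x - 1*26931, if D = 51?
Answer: -33355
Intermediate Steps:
x = -6424 (x = 2 + 51*(-126) = 2 - 6426 = -6424)
x - 1*26931 = -6424 - 1*26931 = -6424 - 26931 = -33355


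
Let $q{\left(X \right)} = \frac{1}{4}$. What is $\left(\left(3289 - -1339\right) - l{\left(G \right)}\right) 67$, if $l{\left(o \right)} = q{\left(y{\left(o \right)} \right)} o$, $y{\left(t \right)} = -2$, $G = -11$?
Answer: $\frac{1241041}{4} \approx 3.1026 \cdot 10^{5}$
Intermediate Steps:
$q{\left(X \right)} = \frac{1}{4}$
$l{\left(o \right)} = \frac{o}{4}$
$\left(\left(3289 - -1339\right) - l{\left(G \right)}\right) 67 = \left(\left(3289 - -1339\right) - \frac{1}{4} \left(-11\right)\right) 67 = \left(\left(3289 + 1339\right) - - \frac{11}{4}\right) 67 = \left(4628 + \frac{11}{4}\right) 67 = \frac{18523}{4} \cdot 67 = \frac{1241041}{4}$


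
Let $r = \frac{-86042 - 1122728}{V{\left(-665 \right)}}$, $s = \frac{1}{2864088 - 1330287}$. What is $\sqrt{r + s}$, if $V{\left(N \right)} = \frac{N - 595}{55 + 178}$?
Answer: $\frac{\sqrt{103067834946666978682}}{21473214} \approx 472.79$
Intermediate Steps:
$V{\left(N \right)} = - \frac{595}{233} + \frac{N}{233}$ ($V{\left(N \right)} = \frac{-595 + N}{233} = \left(-595 + N\right) \frac{1}{233} = - \frac{595}{233} + \frac{N}{233}$)
$s = \frac{1}{1533801} \approx 6.5197 \cdot 10^{-7}$
$r = \frac{28164341}{126}$ ($r = \frac{-86042 - 1122728}{- \frac{595}{233} + \frac{1}{233} \left(-665\right)} = - \frac{1208770}{- \frac{595}{233} - \frac{665}{233}} = - \frac{1208770}{- \frac{1260}{233}} = \left(-1208770\right) \left(- \frac{233}{1260}\right) = \frac{28164341}{126} \approx 2.2353 \cdot 10^{5}$)
$\sqrt{r + s} = \sqrt{\frac{28164341}{126} + \frac{1}{1533801}} = \sqrt{\frac{14399498130089}{64419642}} = \frac{\sqrt{103067834946666978682}}{21473214}$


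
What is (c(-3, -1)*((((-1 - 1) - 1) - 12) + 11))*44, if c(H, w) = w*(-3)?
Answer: -528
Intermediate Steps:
c(H, w) = -3*w
(c(-3, -1)*((((-1 - 1) - 1) - 12) + 11))*44 = ((-3*(-1))*((((-1 - 1) - 1) - 12) + 11))*44 = (3*(((-2 - 1) - 12) + 11))*44 = (3*((-3 - 12) + 11))*44 = (3*(-15 + 11))*44 = (3*(-4))*44 = -12*44 = -528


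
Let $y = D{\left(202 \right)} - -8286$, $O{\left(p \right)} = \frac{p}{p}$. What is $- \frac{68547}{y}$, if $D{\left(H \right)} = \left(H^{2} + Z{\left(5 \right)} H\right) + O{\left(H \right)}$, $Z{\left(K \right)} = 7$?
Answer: $- \frac{22849}{16835} \approx -1.3572$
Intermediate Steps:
$O{\left(p \right)} = 1$
$D{\left(H \right)} = 1 + H^{2} + 7 H$ ($D{\left(H \right)} = \left(H^{2} + 7 H\right) + 1 = 1 + H^{2} + 7 H$)
$y = 50505$ ($y = \left(1 + 202^{2} + 7 \cdot 202\right) - -8286 = \left(1 + 40804 + 1414\right) + 8286 = 42219 + 8286 = 50505$)
$- \frac{68547}{y} = - \frac{68547}{50505} = \left(-68547\right) \frac{1}{50505} = - \frac{22849}{16835}$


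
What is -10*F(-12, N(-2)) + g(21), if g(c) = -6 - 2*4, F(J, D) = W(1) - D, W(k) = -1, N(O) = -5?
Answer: -54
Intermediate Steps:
F(J, D) = -1 - D
g(c) = -14 (g(c) = -6 - 1*8 = -6 - 8 = -14)
-10*F(-12, N(-2)) + g(21) = -10*(-1 - 1*(-5)) - 14 = -10*(-1 + 5) - 14 = -10*4 - 14 = -40 - 14 = -54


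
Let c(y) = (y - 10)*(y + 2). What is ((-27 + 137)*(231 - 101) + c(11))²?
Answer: 204861969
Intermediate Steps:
c(y) = (-10 + y)*(2 + y)
((-27 + 137)*(231 - 101) + c(11))² = ((-27 + 137)*(231 - 101) + (-20 + 11² - 8*11))² = (110*130 + (-20 + 121 - 88))² = (14300 + 13)² = 14313² = 204861969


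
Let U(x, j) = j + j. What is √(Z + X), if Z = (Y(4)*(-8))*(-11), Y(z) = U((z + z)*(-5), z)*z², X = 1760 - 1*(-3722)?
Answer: √16746 ≈ 129.41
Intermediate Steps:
U(x, j) = 2*j
X = 5482 (X = 1760 + 3722 = 5482)
Y(z) = 2*z³ (Y(z) = (2*z)*z² = 2*z³)
Z = 11264 (Z = ((2*4³)*(-8))*(-11) = ((2*64)*(-8))*(-11) = (128*(-8))*(-11) = -1024*(-11) = 11264)
√(Z + X) = √(11264 + 5482) = √16746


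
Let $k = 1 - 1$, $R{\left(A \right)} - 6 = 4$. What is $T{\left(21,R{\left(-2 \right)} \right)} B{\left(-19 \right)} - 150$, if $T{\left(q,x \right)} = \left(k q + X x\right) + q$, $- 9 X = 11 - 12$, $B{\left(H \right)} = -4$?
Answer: $- \frac{2146}{9} \approx -238.44$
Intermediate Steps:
$R{\left(A \right)} = 10$ ($R{\left(A \right)} = 6 + 4 = 10$)
$k = 0$
$X = \frac{1}{9}$ ($X = - \frac{11 - 12}{9} = \left(- \frac{1}{9}\right) \left(-1\right) = \frac{1}{9} \approx 0.11111$)
$T{\left(q,x \right)} = q + \frac{x}{9}$ ($T{\left(q,x \right)} = \left(0 q + \frac{x}{9}\right) + q = \left(0 + \frac{x}{9}\right) + q = \frac{x}{9} + q = q + \frac{x}{9}$)
$T{\left(21,R{\left(-2 \right)} \right)} B{\left(-19 \right)} - 150 = \left(21 + \frac{1}{9} \cdot 10\right) \left(-4\right) - 150 = \left(21 + \frac{10}{9}\right) \left(-4\right) - 150 = \frac{199}{9} \left(-4\right) - 150 = - \frac{796}{9} - 150 = - \frac{2146}{9}$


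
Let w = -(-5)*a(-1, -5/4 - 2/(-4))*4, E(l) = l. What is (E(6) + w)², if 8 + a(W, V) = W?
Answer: 30276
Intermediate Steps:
a(W, V) = -8 + W
w = -180 (w = -(-5)*(-8 - 1)*4 = -(-5)*(-9)*4 = -1*45*4 = -45*4 = -180)
(E(6) + w)² = (6 - 180)² = (-174)² = 30276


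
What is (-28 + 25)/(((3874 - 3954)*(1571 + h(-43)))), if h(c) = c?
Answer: 3/122240 ≈ 2.4542e-5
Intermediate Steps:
(-28 + 25)/(((3874 - 3954)*(1571 + h(-43)))) = (-28 + 25)/(((3874 - 3954)*(1571 - 43))) = -3/((-80*1528)) = -3/(-122240) = -3*(-1/122240) = 3/122240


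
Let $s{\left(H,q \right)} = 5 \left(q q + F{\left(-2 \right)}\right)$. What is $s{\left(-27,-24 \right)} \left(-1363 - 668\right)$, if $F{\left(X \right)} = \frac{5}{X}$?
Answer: $- \frac{11647785}{2} \approx -5.8239 \cdot 10^{6}$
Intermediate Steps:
$s{\left(H,q \right)} = - \frac{25}{2} + 5 q^{2}$ ($s{\left(H,q \right)} = 5 \left(q q + \frac{5}{-2}\right) = 5 \left(q^{2} + 5 \left(- \frac{1}{2}\right)\right) = 5 \left(q^{2} - \frac{5}{2}\right) = 5 \left(- \frac{5}{2} + q^{2}\right) = - \frac{25}{2} + 5 q^{2}$)
$s{\left(-27,-24 \right)} \left(-1363 - 668\right) = \left(- \frac{25}{2} + 5 \left(-24\right)^{2}\right) \left(-1363 - 668\right) = \left(- \frac{25}{2} + 5 \cdot 576\right) \left(-2031\right) = \left(- \frac{25}{2} + 2880\right) \left(-2031\right) = \frac{5735}{2} \left(-2031\right) = - \frac{11647785}{2}$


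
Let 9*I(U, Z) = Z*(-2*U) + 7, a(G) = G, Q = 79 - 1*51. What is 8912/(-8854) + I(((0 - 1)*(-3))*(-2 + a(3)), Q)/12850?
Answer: -516049147/511982550 ≈ -1.0079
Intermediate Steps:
Q = 28 (Q = 79 - 51 = 28)
I(U, Z) = 7/9 - 2*U*Z/9 (I(U, Z) = (Z*(-2*U) + 7)/9 = (-2*U*Z + 7)/9 = (7 - 2*U*Z)/9 = 7/9 - 2*U*Z/9)
8912/(-8854) + I(((0 - 1)*(-3))*(-2 + a(3)), Q)/12850 = 8912/(-8854) + (7/9 - 2/9*((0 - 1)*(-3))*(-2 + 3)*28)/12850 = 8912*(-1/8854) + (7/9 - 2/9*-1*(-3)*1*28)*(1/12850) = -4456/4427 + (7/9 - 2/9*3*1*28)*(1/12850) = -4456/4427 + (7/9 - 2/9*3*28)*(1/12850) = -4456/4427 + (7/9 - 56/3)*(1/12850) = -4456/4427 - 161/9*1/12850 = -4456/4427 - 161/115650 = -516049147/511982550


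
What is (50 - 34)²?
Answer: 256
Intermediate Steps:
(50 - 34)² = 16² = 256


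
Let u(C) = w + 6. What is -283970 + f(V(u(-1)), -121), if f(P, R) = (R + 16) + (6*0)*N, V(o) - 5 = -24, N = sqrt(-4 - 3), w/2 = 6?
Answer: -284075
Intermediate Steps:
w = 12 (w = 2*6 = 12)
u(C) = 18 (u(C) = 12 + 6 = 18)
N = I*sqrt(7) (N = sqrt(-7) = I*sqrt(7) ≈ 2.6458*I)
V(o) = -19 (V(o) = 5 - 24 = -19)
f(P, R) = 16 + R (f(P, R) = (R + 16) + (6*0)*(I*sqrt(7)) = (16 + R) + 0*(I*sqrt(7)) = (16 + R) + 0 = 16 + R)
-283970 + f(V(u(-1)), -121) = -283970 + (16 - 121) = -283970 - 105 = -284075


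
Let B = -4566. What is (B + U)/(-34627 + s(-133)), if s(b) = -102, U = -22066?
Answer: 26632/34729 ≈ 0.76685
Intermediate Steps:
(B + U)/(-34627 + s(-133)) = (-4566 - 22066)/(-34627 - 102) = -26632/(-34729) = -26632*(-1/34729) = 26632/34729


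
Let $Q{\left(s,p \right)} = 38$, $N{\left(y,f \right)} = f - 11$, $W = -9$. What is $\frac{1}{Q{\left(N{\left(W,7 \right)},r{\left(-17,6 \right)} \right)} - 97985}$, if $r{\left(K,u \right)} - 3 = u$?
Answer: $- \frac{1}{97947} \approx -1.021 \cdot 10^{-5}$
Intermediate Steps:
$r{\left(K,u \right)} = 3 + u$
$N{\left(y,f \right)} = -11 + f$
$\frac{1}{Q{\left(N{\left(W,7 \right)},r{\left(-17,6 \right)} \right)} - 97985} = \frac{1}{38 - 97985} = \frac{1}{-97947} = - \frac{1}{97947}$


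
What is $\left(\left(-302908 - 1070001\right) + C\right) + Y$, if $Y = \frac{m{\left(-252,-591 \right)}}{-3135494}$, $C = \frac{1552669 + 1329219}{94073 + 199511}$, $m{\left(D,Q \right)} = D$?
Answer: $- \frac{39493627520789907}{28766589703} \approx -1.3729 \cdot 10^{6}$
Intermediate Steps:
$C = \frac{180118}{18349}$ ($C = \frac{2881888}{293584} = 2881888 \cdot \frac{1}{293584} = \frac{180118}{18349} \approx 9.8162$)
$Y = \frac{126}{1567747}$ ($Y = - \frac{252}{-3135494} = \left(-252\right) \left(- \frac{1}{3135494}\right) = \frac{126}{1567747} \approx 8.037 \cdot 10^{-5}$)
$\left(\left(-302908 - 1070001\right) + C\right) + Y = \left(\left(-302908 - 1070001\right) + \frac{180118}{18349}\right) + \frac{126}{1567747} = \left(-1372909 + \frac{180118}{18349}\right) + \frac{126}{1567747} = - \frac{25191327123}{18349} + \frac{126}{1567747} = - \frac{39493627520789907}{28766589703}$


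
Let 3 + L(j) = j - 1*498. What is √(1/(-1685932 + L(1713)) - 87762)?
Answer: I*√15568328694314095/421180 ≈ 296.25*I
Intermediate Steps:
L(j) = -501 + j (L(j) = -3 + (j - 1*498) = -3 + (j - 498) = -3 + (-498 + j) = -501 + j)
√(1/(-1685932 + L(1713)) - 87762) = √(1/(-1685932 + (-501 + 1713)) - 87762) = √(1/(-1685932 + 1212) - 87762) = √(1/(-1684720) - 87762) = √(-1/1684720 - 87762) = √(-147854396641/1684720) = I*√15568328694314095/421180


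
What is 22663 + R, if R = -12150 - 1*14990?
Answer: -4477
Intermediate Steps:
R = -27140 (R = -12150 - 14990 = -27140)
22663 + R = 22663 - 27140 = -4477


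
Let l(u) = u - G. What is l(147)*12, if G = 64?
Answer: 996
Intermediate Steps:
l(u) = -64 + u (l(u) = u - 1*64 = u - 64 = -64 + u)
l(147)*12 = (-64 + 147)*12 = 83*12 = 996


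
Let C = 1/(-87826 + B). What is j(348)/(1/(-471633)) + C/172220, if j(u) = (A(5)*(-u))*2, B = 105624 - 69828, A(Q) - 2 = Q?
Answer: 20589645787999041599/8960606600 ≈ 2.2978e+9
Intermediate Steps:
A(Q) = 2 + Q
B = 35796
C = -1/52030 (C = 1/(-87826 + 35796) = 1/(-52030) = -1/52030 ≈ -1.9220e-5)
j(u) = -14*u (j(u) = ((2 + 5)*(-u))*2 = (7*(-u))*2 = -7*u*2 = -14*u)
j(348)/(1/(-471633)) + C/172220 = (-14*348)/(1/(-471633)) - 1/52030/172220 = -4872/(-1/471633) - 1/52030*1/172220 = -4872*(-471633) - 1/8960606600 = 2297795976 - 1/8960606600 = 20589645787999041599/8960606600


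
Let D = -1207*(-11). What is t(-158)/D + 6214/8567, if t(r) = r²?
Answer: 22797682/8749543 ≈ 2.6056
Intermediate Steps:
D = 13277
t(-158)/D + 6214/8567 = (-158)²/13277 + 6214/8567 = 24964*(1/13277) + 6214*(1/8567) = 24964/13277 + 478/659 = 22797682/8749543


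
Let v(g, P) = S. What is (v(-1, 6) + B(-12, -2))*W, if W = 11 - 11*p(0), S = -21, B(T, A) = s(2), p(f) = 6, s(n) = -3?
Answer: 1320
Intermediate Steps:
B(T, A) = -3
v(g, P) = -21
W = -55 (W = 11 - 11*6 = 11 - 66 = -55)
(v(-1, 6) + B(-12, -2))*W = (-21 - 3)*(-55) = -24*(-55) = 1320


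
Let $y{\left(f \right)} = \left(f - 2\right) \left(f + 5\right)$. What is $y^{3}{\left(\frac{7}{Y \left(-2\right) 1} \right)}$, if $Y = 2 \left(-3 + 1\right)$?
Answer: $- \frac{75686967}{262144} \approx -288.72$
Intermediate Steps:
$Y = -4$ ($Y = 2 \left(-2\right) = -4$)
$y{\left(f \right)} = \left(-2 + f\right) \left(5 + f\right)$
$y^{3}{\left(\frac{7}{Y \left(-2\right) 1} \right)} = \left(-10 + \left(\frac{7}{\left(-4\right) \left(-2\right) 1}\right)^{2} + 3 \frac{7}{\left(-4\right) \left(-2\right) 1}\right)^{3} = \left(-10 + \left(\frac{7}{8 \cdot 1}\right)^{2} + 3 \frac{7}{8 \cdot 1}\right)^{3} = \left(-10 + \left(\frac{7}{8}\right)^{2} + 3 \cdot \frac{7}{8}\right)^{3} = \left(-10 + \frac{49}{64} + \frac{21}{8}\right)^{3} = \left(- \frac{423}{64}\right)^{3} = - \frac{75686967}{262144}$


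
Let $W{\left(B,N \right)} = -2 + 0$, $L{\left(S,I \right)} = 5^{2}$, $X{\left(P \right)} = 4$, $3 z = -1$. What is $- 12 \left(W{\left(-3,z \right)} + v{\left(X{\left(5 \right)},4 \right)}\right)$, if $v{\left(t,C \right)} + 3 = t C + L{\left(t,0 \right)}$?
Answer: $-432$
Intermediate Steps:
$z = - \frac{1}{3}$ ($z = \frac{1}{3} \left(-1\right) = - \frac{1}{3} \approx -0.33333$)
$L{\left(S,I \right)} = 25$
$W{\left(B,N \right)} = -2$
$v{\left(t,C \right)} = 22 + C t$ ($v{\left(t,C \right)} = -3 + \left(t C + 25\right) = -3 + \left(C t + 25\right) = -3 + \left(25 + C t\right) = 22 + C t$)
$- 12 \left(W{\left(-3,z \right)} + v{\left(X{\left(5 \right)},4 \right)}\right) = - 12 \left(-2 + \left(22 + 4 \cdot 4\right)\right) = - 12 \left(-2 + \left(22 + 16\right)\right) = - 12 \left(-2 + 38\right) = \left(-12\right) 36 = -432$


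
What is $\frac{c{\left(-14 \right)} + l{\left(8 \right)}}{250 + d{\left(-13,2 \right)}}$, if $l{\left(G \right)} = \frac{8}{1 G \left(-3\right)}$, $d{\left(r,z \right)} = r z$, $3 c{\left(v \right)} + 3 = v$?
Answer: $- \frac{3}{112} \approx -0.026786$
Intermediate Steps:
$c{\left(v \right)} = -1 + \frac{v}{3}$
$l{\left(G \right)} = - \frac{8}{3 G}$ ($l{\left(G \right)} = \frac{8}{G \left(-3\right)} = \frac{8}{\left(-3\right) G} = 8 \left(- \frac{1}{3 G}\right) = - \frac{8}{3 G}$)
$\frac{c{\left(-14 \right)} + l{\left(8 \right)}}{250 + d{\left(-13,2 \right)}} = \frac{\left(-1 + \frac{1}{3} \left(-14\right)\right) - \frac{8}{3 \cdot 8}}{250 - 26} = \frac{\left(-1 - \frac{14}{3}\right) - \frac{1}{3}}{250 - 26} = \frac{- \frac{17}{3} - \frac{1}{3}}{224} = \left(-6\right) \frac{1}{224} = - \frac{3}{112}$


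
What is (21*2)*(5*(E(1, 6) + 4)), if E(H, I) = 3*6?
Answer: 4620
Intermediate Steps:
E(H, I) = 18
(21*2)*(5*(E(1, 6) + 4)) = (21*2)*(5*(18 + 4)) = 42*(5*22) = 42*110 = 4620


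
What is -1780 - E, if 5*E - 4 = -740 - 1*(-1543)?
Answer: -9707/5 ≈ -1941.4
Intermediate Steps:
E = 807/5 (E = ⅘ + (-740 - 1*(-1543))/5 = ⅘ + (-740 + 1543)/5 = ⅘ + (⅕)*803 = ⅘ + 803/5 = 807/5 ≈ 161.40)
-1780 - E = -1780 - 1*807/5 = -1780 - 807/5 = -9707/5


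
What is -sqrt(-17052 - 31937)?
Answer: -I*sqrt(48989) ≈ -221.33*I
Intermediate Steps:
-sqrt(-17052 - 31937) = -sqrt(-48989) = -I*sqrt(48989)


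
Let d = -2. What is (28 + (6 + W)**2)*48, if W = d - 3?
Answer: 1392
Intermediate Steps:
W = -5 (W = -2 - 3 = -5)
(28 + (6 + W)**2)*48 = (28 + (6 - 5)**2)*48 = (28 + 1**2)*48 = (28 + 1)*48 = 29*48 = 1392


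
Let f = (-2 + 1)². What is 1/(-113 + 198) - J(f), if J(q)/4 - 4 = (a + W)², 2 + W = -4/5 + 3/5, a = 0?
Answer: -15023/425 ≈ -35.348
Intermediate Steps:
f = 1 (f = (-1)² = 1)
W = -11/5 (W = -2 + (-4/5 + 3/5) = -2 + (-4*⅕ + 3*(⅕)) = -2 + (-⅘ + ⅗) = -2 - ⅕ = -11/5 ≈ -2.2000)
J(q) = 884/25 (J(q) = 16 + 4*(0 - 11/5)² = 16 + 4*(-11/5)² = 16 + 4*(121/25) = 16 + 484/25 = 884/25)
1/(-113 + 198) - J(f) = 1/(-113 + 198) - 1*884/25 = 1/85 - 884/25 = -15023/425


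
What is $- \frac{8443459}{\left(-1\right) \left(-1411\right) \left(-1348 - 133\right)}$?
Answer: $\frac{8443459}{2089691} \approx 4.0405$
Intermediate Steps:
$- \frac{8443459}{\left(-1\right) \left(-1411\right) \left(-1348 - 133\right)} = - \frac{8443459}{1411 \left(-1481\right)} = - \frac{8443459}{-2089691} = \left(-8443459\right) \left(- \frac{1}{2089691}\right) = \frac{8443459}{2089691}$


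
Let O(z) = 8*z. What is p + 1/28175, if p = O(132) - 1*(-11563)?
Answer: 355540326/28175 ≈ 12619.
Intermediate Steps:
p = 12619 (p = 8*132 - 1*(-11563) = 1056 + 11563 = 12619)
p + 1/28175 = 12619 + 1/28175 = 355540326/28175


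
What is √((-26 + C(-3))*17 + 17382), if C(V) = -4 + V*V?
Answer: 5*√681 ≈ 130.48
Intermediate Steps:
C(V) = -4 + V²
√((-26 + C(-3))*17 + 17382) = √((-26 + (-4 + (-3)²))*17 + 17382) = √((-26 + (-4 + 9))*17 + 17382) = √((-26 + 5)*17 + 17382) = √(-21*17 + 17382) = √(-357 + 17382) = √17025 = 5*√681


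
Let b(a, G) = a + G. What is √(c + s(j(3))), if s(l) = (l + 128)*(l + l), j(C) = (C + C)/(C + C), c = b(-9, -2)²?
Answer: √379 ≈ 19.468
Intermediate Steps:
b(a, G) = G + a
c = 121 (c = (-2 - 9)² = (-11)² = 121)
j(C) = 1 (j(C) = (2*C)/((2*C)) = (2*C)*(1/(2*C)) = 1)
s(l) = 2*l*(128 + l) (s(l) = (128 + l)*(2*l) = 2*l*(128 + l))
√(c + s(j(3))) = √(121 + 2*1*(128 + 1)) = √(121 + 2*1*129) = √(121 + 258) = √379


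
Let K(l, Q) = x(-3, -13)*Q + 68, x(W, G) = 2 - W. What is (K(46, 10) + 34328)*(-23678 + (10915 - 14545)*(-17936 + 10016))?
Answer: 989493109212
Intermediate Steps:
K(l, Q) = 68 + 5*Q (K(l, Q) = (2 - 1*(-3))*Q + 68 = (2 + 3)*Q + 68 = 5*Q + 68 = 68 + 5*Q)
(K(46, 10) + 34328)*(-23678 + (10915 - 14545)*(-17936 + 10016)) = ((68 + 5*10) + 34328)*(-23678 + (10915 - 14545)*(-17936 + 10016)) = ((68 + 50) + 34328)*(-23678 - 3630*(-7920)) = (118 + 34328)*(-23678 + 28749600) = 34446*28725922 = 989493109212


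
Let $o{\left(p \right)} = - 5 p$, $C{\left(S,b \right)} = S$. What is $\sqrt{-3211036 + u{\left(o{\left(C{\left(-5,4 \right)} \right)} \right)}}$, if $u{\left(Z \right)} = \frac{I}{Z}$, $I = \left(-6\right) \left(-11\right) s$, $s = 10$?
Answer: $\frac{2 i \sqrt{20068810}}{5} \approx 1791.9 i$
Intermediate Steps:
$I = 660$ ($I = \left(-6\right) \left(-11\right) 10 = 66 \cdot 10 = 660$)
$u{\left(Z \right)} = \frac{660}{Z}$
$\sqrt{-3211036 + u{\left(o{\left(C{\left(-5,4 \right)} \right)} \right)}} = \sqrt{-3211036 + \frac{660}{\left(-5\right) \left(-5\right)}} = \sqrt{-3211036 + \frac{660}{25}} = \sqrt{-3211036 + 660 \cdot \frac{1}{25}} = \sqrt{-3211036 + \frac{132}{5}} = \sqrt{- \frac{16055048}{5}} = \frac{2 i \sqrt{20068810}}{5}$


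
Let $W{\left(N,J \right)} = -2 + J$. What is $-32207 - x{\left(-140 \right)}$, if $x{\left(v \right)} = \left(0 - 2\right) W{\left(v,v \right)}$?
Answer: $-32491$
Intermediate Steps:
$x{\left(v \right)} = 4 - 2 v$ ($x{\left(v \right)} = \left(0 - 2\right) \left(-2 + v\right) = - 2 \left(-2 + v\right) = 4 - 2 v$)
$-32207 - x{\left(-140 \right)} = -32207 - \left(4 - -280\right) = -32207 - \left(4 + 280\right) = -32207 - 284 = -32491$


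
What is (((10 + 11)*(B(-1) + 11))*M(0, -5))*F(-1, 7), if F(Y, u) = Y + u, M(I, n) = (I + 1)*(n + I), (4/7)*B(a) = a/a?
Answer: -16065/2 ≈ -8032.5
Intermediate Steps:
B(a) = 7/4 (B(a) = 7*(a/a)/4 = (7/4)*1 = 7/4)
M(I, n) = (1 + I)*(I + n)
(((10 + 11)*(B(-1) + 11))*M(0, -5))*F(-1, 7) = (((10 + 11)*(7/4 + 11))*(0 - 5 + 0**2 + 0*(-5)))*(-1 + 7) = ((21*(51/4))*(0 - 5 + 0 + 0))*6 = ((1071/4)*(-5))*6 = -5355/4*6 = -16065/2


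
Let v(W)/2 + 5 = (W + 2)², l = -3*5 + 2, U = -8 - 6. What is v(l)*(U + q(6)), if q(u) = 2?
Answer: -2784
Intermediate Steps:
U = -14
l = -13 (l = -15 + 2 = -13)
v(W) = -10 + 2*(2 + W)² (v(W) = -10 + 2*(W + 2)² = -10 + 2*(2 + W)²)
v(l)*(U + q(6)) = (-10 + 2*(2 - 13)²)*(-14 + 2) = (-10 + 2*(-11)²)*(-12) = (-10 + 2*121)*(-12) = (-10 + 242)*(-12) = 232*(-12) = -2784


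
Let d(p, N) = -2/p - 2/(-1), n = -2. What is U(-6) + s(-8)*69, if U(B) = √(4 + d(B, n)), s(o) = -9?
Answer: -621 + √57/3 ≈ -618.48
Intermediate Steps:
d(p, N) = 2 - 2/p (d(p, N) = -2/p - 2*(-1) = -2/p + 2 = 2 - 2/p)
U(B) = √(6 - 2/B) (U(B) = √(4 + (2 - 2/B)) = √(6 - 2/B))
U(-6) + s(-8)*69 = √(6 - 2/(-6)) - 9*69 = √(6 - 2*(-⅙)) - 621 = √(6 + ⅓) - 621 = √(19/3) - 621 = √57/3 - 621 = -621 + √57/3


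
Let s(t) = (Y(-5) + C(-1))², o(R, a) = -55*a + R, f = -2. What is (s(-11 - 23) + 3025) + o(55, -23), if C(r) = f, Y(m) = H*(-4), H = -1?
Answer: 4349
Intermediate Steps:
Y(m) = 4 (Y(m) = -1*(-4) = 4)
C(r) = -2
o(R, a) = R - 55*a
s(t) = 4 (s(t) = (4 - 2)² = 2² = 4)
(s(-11 - 23) + 3025) + o(55, -23) = (4 + 3025) + (55 - 55*(-23)) = 3029 + (55 + 1265) = 3029 + 1320 = 4349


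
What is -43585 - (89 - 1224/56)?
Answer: -305565/7 ≈ -43652.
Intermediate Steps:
-43585 - (89 - 1224/56) = -43585 - (89 - 102*3/14) = -43585 - (89 - 153/7) = -43585 - 1*470/7 = -43585 - 470/7 = -305565/7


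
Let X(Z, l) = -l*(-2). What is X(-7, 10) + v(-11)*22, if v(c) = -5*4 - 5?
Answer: -530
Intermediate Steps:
X(Z, l) = 2*l
v(c) = -25 (v(c) = -20 - 5 = -25)
X(-7, 10) + v(-11)*22 = 2*10 - 25*22 = 20 - 550 = -530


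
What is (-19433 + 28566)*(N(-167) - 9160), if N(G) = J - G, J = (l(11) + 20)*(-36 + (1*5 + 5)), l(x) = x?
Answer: -89494267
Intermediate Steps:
J = -806 (J = (11 + 20)*(-36 + (1*5 + 5)) = 31*(-36 + (5 + 5)) = 31*(-36 + 10) = 31*(-26) = -806)
N(G) = -806 - G
(-19433 + 28566)*(N(-167) - 9160) = (-19433 + 28566)*((-806 - 1*(-167)) - 9160) = 9133*((-806 + 167) - 9160) = 9133*(-639 - 9160) = 9133*(-9799) = -89494267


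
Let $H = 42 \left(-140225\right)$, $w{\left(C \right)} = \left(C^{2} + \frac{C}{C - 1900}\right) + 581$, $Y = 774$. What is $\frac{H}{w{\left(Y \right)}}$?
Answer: $- \frac{1657880175}{168803252} \approx -9.8214$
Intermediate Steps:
$w{\left(C \right)} = 581 + C^{2} + \frac{C}{-1900 + C}$ ($w{\left(C \right)} = \left(C^{2} + \frac{C}{-1900 + C}\right) + 581 = 581 + C^{2} + \frac{C}{-1900 + C}$)
$H = -5889450$
$\frac{H}{w{\left(Y \right)}} = - \frac{5889450}{\frac{1}{-1900 + 774} \left(-1103900 + 774^{3} - 1900 \cdot 774^{2} + 582 \cdot 774\right)} = - \frac{5889450}{\frac{1}{-1126} \left(-1103900 + 463684824 - 1138244400 + 450468\right)} = - \frac{5889450}{\left(- \frac{1}{1126}\right) \left(-1103900 + 463684824 - 1138244400 + 450468\right)} = - \frac{5889450}{\left(- \frac{1}{1126}\right) \left(-675213008\right)} = - \frac{5889450}{\frac{337606504}{563}} = \left(-5889450\right) \frac{563}{337606504} = - \frac{1657880175}{168803252}$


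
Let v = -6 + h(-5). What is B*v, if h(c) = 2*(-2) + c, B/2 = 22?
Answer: -660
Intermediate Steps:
B = 44 (B = 2*22 = 44)
h(c) = -4 + c
v = -15 (v = -6 + (-4 - 5) = -6 - 9 = -15)
B*v = 44*(-15) = -660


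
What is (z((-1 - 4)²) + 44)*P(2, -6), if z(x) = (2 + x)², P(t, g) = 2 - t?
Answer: 0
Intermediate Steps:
(z((-1 - 4)²) + 44)*P(2, -6) = ((2 + (-1 - 4)²)² + 44)*(2 - 1*2) = ((2 + (-5)²)² + 44)*(2 - 2) = ((2 + 25)² + 44)*0 = (27² + 44)*0 = (729 + 44)*0 = 773*0 = 0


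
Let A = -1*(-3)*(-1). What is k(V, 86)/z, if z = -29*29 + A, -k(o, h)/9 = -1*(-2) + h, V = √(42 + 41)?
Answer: 198/211 ≈ 0.93839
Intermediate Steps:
A = -3 (A = 3*(-1) = -3)
V = √83 ≈ 9.1104
k(o, h) = -18 - 9*h (k(o, h) = -9*(-1*(-2) + h) = -9*(2 + h) = -18 - 9*h)
z = -844 (z = -29*29 - 3 = -841 - 3 = -844)
k(V, 86)/z = (-18 - 9*86)/(-844) = (-18 - 774)*(-1/844) = -792*(-1/844) = 198/211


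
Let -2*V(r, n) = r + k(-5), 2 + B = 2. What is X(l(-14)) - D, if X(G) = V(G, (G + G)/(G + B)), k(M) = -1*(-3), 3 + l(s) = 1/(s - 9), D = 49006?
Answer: -2254275/46 ≈ -49006.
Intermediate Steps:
B = 0 (B = -2 + 2 = 0)
l(s) = -3 + 1/(-9 + s) (l(s) = -3 + 1/(s - 9) = -3 + 1/(-9 + s))
k(M) = 3
V(r, n) = -3/2 - r/2 (V(r, n) = -(r + 3)/2 = -(3 + r)/2 = -3/2 - r/2)
X(G) = -3/2 - G/2
X(l(-14)) - D = (-3/2 - (28 - 3*(-14))/(2*(-9 - 14))) - 1*49006 = (-3/2 - (28 + 42)/(2*(-23))) - 49006 = (-3/2 - (-1)*70/46) - 49006 = (-3/2 - ½*(-70/23)) - 49006 = (-3/2 + 35/23) - 49006 = 1/46 - 49006 = -2254275/46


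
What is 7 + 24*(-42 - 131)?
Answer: -4145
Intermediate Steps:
7 + 24*(-42 - 131) = 7 + 24*(-173) = 7 - 4152 = -4145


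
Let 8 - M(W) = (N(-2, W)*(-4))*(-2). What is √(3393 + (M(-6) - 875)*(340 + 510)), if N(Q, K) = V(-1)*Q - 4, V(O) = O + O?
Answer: I*√733557 ≈ 856.48*I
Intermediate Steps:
V(O) = 2*O
N(Q, K) = -4 - 2*Q (N(Q, K) = (2*(-1))*Q - 4 = -2*Q - 4 = -4 - 2*Q)
M(W) = 8 (M(W) = 8 - (-4 - 2*(-2))*(-4)*(-2) = 8 - (-4 + 4)*(-4)*(-2) = 8 - 0*(-4)*(-2) = 8 - 0*(-2) = 8 - 1*0 = 8 + 0 = 8)
√(3393 + (M(-6) - 875)*(340 + 510)) = √(3393 + (8 - 875)*(340 + 510)) = √(3393 - 867*850) = √(3393 - 736950) = √(-733557) = I*√733557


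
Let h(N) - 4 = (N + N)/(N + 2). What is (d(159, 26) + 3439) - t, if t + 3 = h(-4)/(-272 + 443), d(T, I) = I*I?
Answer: 704170/171 ≈ 4118.0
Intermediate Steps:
h(N) = 4 + 2*N/(2 + N) (h(N) = 4 + (N + N)/(N + 2) = 4 + (2*N)/(2 + N) = 4 + 2*N/(2 + N))
d(T, I) = I**2
t = -505/171 (t = -3 + (2*(4 + 3*(-4))/(2 - 4))/(-272 + 443) = -3 + (2*(4 - 12)/(-2))/171 = -3 + (2*(-1/2)*(-8))*(1/171) = -3 + 8*(1/171) = -3 + 8/171 = -505/171 ≈ -2.9532)
(d(159, 26) + 3439) - t = (26**2 + 3439) - 1*(-505/171) = (676 + 3439) + 505/171 = 4115 + 505/171 = 704170/171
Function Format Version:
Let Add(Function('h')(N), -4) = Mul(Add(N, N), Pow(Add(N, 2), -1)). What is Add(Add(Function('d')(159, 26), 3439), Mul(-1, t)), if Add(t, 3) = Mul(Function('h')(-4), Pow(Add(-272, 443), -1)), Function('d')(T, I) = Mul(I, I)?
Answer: Rational(704170, 171) ≈ 4118.0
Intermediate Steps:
Function('h')(N) = Add(4, Mul(2, N, Pow(Add(2, N), -1))) (Function('h')(N) = Add(4, Mul(Add(N, N), Pow(Add(N, 2), -1))) = Add(4, Mul(Mul(2, N), Pow(Add(2, N), -1))) = Add(4, Mul(2, N, Pow(Add(2, N), -1))))
Function('d')(T, I) = Pow(I, 2)
t = Rational(-505, 171) (t = Add(-3, Mul(Mul(2, Pow(Add(2, -4), -1), Add(4, Mul(3, -4))), Pow(Add(-272, 443), -1))) = Add(-3, Mul(Mul(2, Pow(-2, -1), Add(4, -12)), Pow(171, -1))) = Add(-3, Mul(Mul(2, Rational(-1, 2), -8), Rational(1, 171))) = Add(-3, Mul(8, Rational(1, 171))) = Add(-3, Rational(8, 171)) = Rational(-505, 171) ≈ -2.9532)
Add(Add(Function('d')(159, 26), 3439), Mul(-1, t)) = Add(Add(Pow(26, 2), 3439), Mul(-1, Rational(-505, 171))) = Add(Add(676, 3439), Rational(505, 171)) = Add(4115, Rational(505, 171)) = Rational(704170, 171)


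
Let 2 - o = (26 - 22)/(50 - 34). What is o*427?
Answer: 2989/4 ≈ 747.25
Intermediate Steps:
o = 7/4 (o = 2 - (26 - 22)/(50 - 34) = 2 - 4/16 = 2 - 1*1/4 = 2 - 1/4 = 7/4 ≈ 1.7500)
o*427 = (7/4)*427 = 2989/4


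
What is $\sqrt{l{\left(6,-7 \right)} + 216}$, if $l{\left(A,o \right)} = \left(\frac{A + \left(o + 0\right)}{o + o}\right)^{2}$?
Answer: $\frac{\sqrt{42337}}{14} \approx 14.697$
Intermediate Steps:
$l{\left(A,o \right)} = \frac{\left(A + o\right)^{2}}{4 o^{2}}$ ($l{\left(A,o \right)} = \left(\frac{A + o}{2 o}\right)^{2} = \frac{\left(A + o\right)^{2}}{4 o^{2}}$)
$\sqrt{l{\left(6,-7 \right)} + 216} = \sqrt{\frac{\left(6 - 7\right)^{2}}{4 \cdot 49} + 216} = \sqrt{\frac{1}{4} \cdot \frac{1}{49} \left(-1\right)^{2} + 216} = \sqrt{\frac{1}{4} \cdot \frac{1}{49} \cdot 1 + 216} = \sqrt{\frac{1}{196} + 216} = \sqrt{\frac{42337}{196}} = \frac{\sqrt{42337}}{14}$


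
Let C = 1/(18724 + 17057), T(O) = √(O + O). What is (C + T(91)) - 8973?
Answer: -321062912/35781 + √182 ≈ -8959.5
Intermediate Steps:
T(O) = √2*√O (T(O) = √(2*O) = √2*√O)
C = 1/35781 ≈ 2.7948e-5
(C + T(91)) - 8973 = (1/35781 + √2*√91) - 8973 = (1/35781 + √182) - 8973 = -321062912/35781 + √182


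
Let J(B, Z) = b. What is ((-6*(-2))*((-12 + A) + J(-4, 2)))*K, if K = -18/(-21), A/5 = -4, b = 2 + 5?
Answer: -1800/7 ≈ -257.14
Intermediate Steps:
b = 7
A = -20 (A = 5*(-4) = -20)
J(B, Z) = 7
K = 6/7 (K = -18*(-1/21) = 6/7 ≈ 0.85714)
((-6*(-2))*((-12 + A) + J(-4, 2)))*K = ((-6*(-2))*((-12 - 20) + 7))*(6/7) = (12*(-32 + 7))*(6/7) = (12*(-25))*(6/7) = -300*6/7 = -1800/7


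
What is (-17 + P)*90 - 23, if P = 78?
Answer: 5467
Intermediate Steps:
(-17 + P)*90 - 23 = (-17 + 78)*90 - 23 = 61*90 - 23 = 5490 - 23 = 5467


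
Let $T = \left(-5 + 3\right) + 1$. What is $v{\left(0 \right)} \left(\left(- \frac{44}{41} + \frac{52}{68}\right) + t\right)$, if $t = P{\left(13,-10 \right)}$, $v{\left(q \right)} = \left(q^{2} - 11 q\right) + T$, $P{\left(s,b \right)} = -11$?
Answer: $\frac{7882}{697} \approx 11.308$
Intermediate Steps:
$T = -1$ ($T = -2 + 1 = -1$)
$v{\left(q \right)} = -1 + q^{2} - 11 q$ ($v{\left(q \right)} = \left(q^{2} - 11 q\right) - 1 = -1 + q^{2} - 11 q$)
$t = -11$
$v{\left(0 \right)} \left(\left(- \frac{44}{41} + \frac{52}{68}\right) + t\right) = \left(-1 + 0^{2} - 0\right) \left(\left(- \frac{44}{41} + \frac{52}{68}\right) - 11\right) = \left(-1 + 0 + 0\right) \left(\left(\left(-44\right) \frac{1}{41} + 52 \cdot \frac{1}{68}\right) - 11\right) = - (\left(- \frac{44}{41} + \frac{13}{17}\right) - 11) = - (- \frac{215}{697} - 11) = \left(-1\right) \left(- \frac{7882}{697}\right) = \frac{7882}{697}$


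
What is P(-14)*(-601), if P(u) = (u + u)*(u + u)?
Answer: -471184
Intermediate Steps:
P(u) = 4*u**2 (P(u) = (2*u)*(2*u) = 4*u**2)
P(-14)*(-601) = (4*(-14)**2)*(-601) = (4*196)*(-601) = 784*(-601) = -471184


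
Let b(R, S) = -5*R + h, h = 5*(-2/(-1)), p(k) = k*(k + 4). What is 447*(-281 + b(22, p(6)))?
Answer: -170307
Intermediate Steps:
p(k) = k*(4 + k)
h = 10 (h = 5*(-2*(-1)) = 5*2 = 10)
b(R, S) = 10 - 5*R (b(R, S) = -5*R + 10 = 10 - 5*R)
447*(-281 + b(22, p(6))) = 447*(-281 + (10 - 5*22)) = 447*(-281 + (10 - 110)) = 447*(-281 - 100) = 447*(-381) = -170307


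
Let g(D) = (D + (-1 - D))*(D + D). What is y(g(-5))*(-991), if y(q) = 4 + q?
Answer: -13874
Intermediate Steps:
g(D) = -2*D
y(g(-5))*(-991) = (4 - 2*(-5))*(-991) = (4 + 10)*(-991) = 14*(-991) = -13874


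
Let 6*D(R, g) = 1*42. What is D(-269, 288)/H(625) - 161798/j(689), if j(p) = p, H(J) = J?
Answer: -7778379/33125 ≈ -234.82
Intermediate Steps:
D(R, g) = 7 (D(R, g) = (1*42)/6 = (⅙)*42 = 7)
D(-269, 288)/H(625) - 161798/j(689) = 7/625 - 161798/689 = 7*(1/625) - 161798*1/689 = 7/625 - 12446/53 = -7778379/33125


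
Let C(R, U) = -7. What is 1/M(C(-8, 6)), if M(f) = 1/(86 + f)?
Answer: 79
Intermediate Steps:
1/M(C(-8, 6)) = 1/(1/(86 - 7)) = 1/(1/79) = 79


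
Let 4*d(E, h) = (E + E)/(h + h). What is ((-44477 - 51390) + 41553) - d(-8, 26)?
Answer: -706081/13 ≈ -54314.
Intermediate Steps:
d(E, h) = E/(4*h) (d(E, h) = ((E + E)/(h + h))/4 = ((2*E)/((2*h)))/4 = ((2*E)*(1/(2*h)))/4 = (E/h)/4 = E/(4*h))
((-44477 - 51390) + 41553) - d(-8, 26) = ((-44477 - 51390) + 41553) - (-8)/(4*26) = (-95867 + 41553) - (-8)/(4*26) = -54314 - 1*(-1/13) = -54314 + 1/13 = -706081/13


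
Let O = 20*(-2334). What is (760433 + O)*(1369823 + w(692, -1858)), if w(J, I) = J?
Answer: 978209192795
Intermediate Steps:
O = -46680
(760433 + O)*(1369823 + w(692, -1858)) = (760433 - 46680)*(1369823 + 692) = 713753*1370515 = 978209192795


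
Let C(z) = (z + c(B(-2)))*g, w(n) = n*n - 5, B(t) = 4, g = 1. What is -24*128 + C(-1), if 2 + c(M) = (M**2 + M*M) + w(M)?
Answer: -3032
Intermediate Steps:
w(n) = -5 + n**2 (w(n) = n**2 - 5 = -5 + n**2)
c(M) = -7 + 3*M**2 (c(M) = -2 + ((M**2 + M*M) + (-5 + M**2)) = -2 + ((M**2 + M**2) + (-5 + M**2)) = -2 + (2*M**2 + (-5 + M**2)) = -2 + (-5 + 3*M**2) = -7 + 3*M**2)
C(z) = 41 + z (C(z) = (z + (-7 + 3*4**2))*1 = (z + (-7 + 3*16))*1 = (z + (-7 + 48))*1 = (z + 41)*1 = (41 + z)*1 = 41 + z)
-24*128 + C(-1) = -24*128 + (41 - 1) = -3072 + 40 = -3032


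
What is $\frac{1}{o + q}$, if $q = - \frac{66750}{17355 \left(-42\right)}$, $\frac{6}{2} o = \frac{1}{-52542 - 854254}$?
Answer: $\frac{82518436}{7556603} \approx 10.92$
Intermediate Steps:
$o = - \frac{1}{2720388}$ ($o = \frac{1}{3 \left(-52542 - 854254\right)} = \frac{1}{3 \left(-906796\right)} = \frac{1}{3} \left(- \frac{1}{906796}\right) = - \frac{1}{2720388} \approx -3.6759 \cdot 10^{-7}$)
$q = \frac{25}{273}$ ($q = - \frac{66750}{-728910} = \left(-66750\right) \left(- \frac{1}{728910}\right) = \frac{25}{273} \approx 0.091575$)
$\frac{1}{o + q} = \frac{1}{- \frac{1}{2720388} + \frac{25}{273}} = \frac{1}{\frac{7556603}{82518436}} = \frac{82518436}{7556603}$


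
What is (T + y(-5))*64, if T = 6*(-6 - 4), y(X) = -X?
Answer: -3520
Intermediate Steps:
T = -60 (T = 6*(-10) = -60)
(T + y(-5))*64 = (-60 - 1*(-5))*64 = (-60 + 5)*64 = -55*64 = -3520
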